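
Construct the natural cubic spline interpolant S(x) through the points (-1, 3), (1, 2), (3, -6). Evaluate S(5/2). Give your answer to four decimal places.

Put M_i = S'' at the i-th knot. Here h = (2, 2) and Δ = (-1/2, -4), so the interior equations h_(i-1)·M_(i-1) + 2(h_(i-1)+h_i)·M_i + h_i·M_(i+1) = 6(Δ_i − Δ_(i-1)) read
  2·M_0 + 8·M_1 + 2·M_2 = 6(Δ_1 - Δ_0) = -21
Natural end conditions: M_0 = M_2 = 0.
Solving: M_0 = 0, M_1 = -21/8, M_2 = 0.
On [1, 3], S(x) = 2 - 9/4·(x - 1) - 21/16·(x - 1)² + 7/32·(x - 1)³.
With (x - 1) = 3/2: S(5/2) = -919/256.

-3.5898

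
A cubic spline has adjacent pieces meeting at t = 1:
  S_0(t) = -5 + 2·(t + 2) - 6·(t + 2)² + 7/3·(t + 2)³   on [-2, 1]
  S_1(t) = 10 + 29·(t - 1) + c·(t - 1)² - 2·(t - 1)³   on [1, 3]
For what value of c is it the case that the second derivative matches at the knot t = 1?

S_0''(t) = -12 + 14·(t + 2), so S_0''(1) = 30. On the right, S_1''(1) = 2c, so c = 15.

15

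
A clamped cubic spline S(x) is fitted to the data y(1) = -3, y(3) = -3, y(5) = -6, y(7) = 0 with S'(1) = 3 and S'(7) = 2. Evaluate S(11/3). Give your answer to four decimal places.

With σ_i denoting the second derivative at x_i, h_i = 2, 2, 2, and Δ_i = (y_(i+1) − y_i)/h_i = 0, -3/2, 3:
  2·σ_0 + 8·σ_1 + 2·σ_2 = 6(Δ_1 - Δ_0) = -9
  2·σ_1 + 8·σ_2 + 2·σ_3 = 6(Δ_2 - Δ_1) = 27
Clamped end conditions give two more equations: 2h_0·σ_0 + h_0·σ_1 = 6(Δ_0 - S'(1)) = -18 and h_2·σ_2 + 2h_2·σ_3 = 6(S'(7) - Δ_2) = -6.
Solving the tridiagonal system: σ_0 = -23/6, σ_1 = -4/3, σ_2 = 14/3, σ_3 = -23/6.
On [3, 5], S(x) = -3 - 13/6·(x - 3) - 2/3·(x - 3)² + 1/2·(x - 3)³.
With (x - 3) = 2/3: S(11/3) = -124/27.

-4.5926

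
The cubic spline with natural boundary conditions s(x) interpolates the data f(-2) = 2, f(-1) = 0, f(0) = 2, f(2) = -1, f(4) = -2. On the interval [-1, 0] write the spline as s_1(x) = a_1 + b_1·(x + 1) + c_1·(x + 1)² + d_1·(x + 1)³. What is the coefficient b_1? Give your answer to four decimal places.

0.4524

Let σ_i = s''(x_i). Step sizes h_i = 1, 1, 2, 2; slopes of the chords Δ_i = (y_(i+1) - y_i)/h_i = -2, 2, -3/2, -1/2.
  1·σ_0 + 4·σ_1 + 1·σ_2 = 6(Δ_1 - Δ_0) = 24
  1·σ_1 + 6·σ_2 + 2·σ_3 = 6(Δ_2 - Δ_1) = -21
  2·σ_2 + 8·σ_3 + 2·σ_4 = 6(Δ_3 - Δ_2) = 6
Natural end conditions: σ_0 = σ_4 = 0.
Hence σ_0 = 0, σ_1 = 103/14, σ_2 = -38/7, σ_3 = 59/28, σ_4 = 0.
On [-1, 0], with s_1(x) = a_1 + b_1·(x + 1) + c_1·(x + 1)² + d_1·(x + 1)³: c_1 = σ_1/2 = 103/28, d_1 = (σ_2 - σ_1)/(6h_1) = -179/84, b_1 = Δ_1 - h_1(2σ_1 + σ_2)/6 = 19/42.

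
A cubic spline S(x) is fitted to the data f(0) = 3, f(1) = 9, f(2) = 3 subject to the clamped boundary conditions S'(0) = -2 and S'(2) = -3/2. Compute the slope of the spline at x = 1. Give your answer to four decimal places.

0.8750

Write M_i for S''(x_i). With h_i = 1, 1 and divided differences Δ_i = 6, -6, the continuity of S' gives the tridiagonal system
  1·M_0 + 4·M_1 + 1·M_2 = 6(Δ_1 - Δ_0) = -72
Clamped end conditions give two more equations: 2h_0·M_0 + h_0·M_1 = 6(Δ_0 - S'(0)) = 48 and h_1·M_1 + 2h_1·M_2 = 6(S'(2) - Δ_1) = 27.
Forward elimination and back-substitution give M_0 = 169/4, M_1 = -73/2, M_2 = 127/4.
On [1, 2], S'(x) = b_1 + 2c_1·(x - 1) + 3d_1·(x - 1)² with b_1 = Δ_1 - h_1(2M_1 + M_2)/6 = 7/8, c_1 = M_1/2 = -73/4, d_1 = (M_2 - M_1)/(6h_1) = 91/8. So S'(1) = 7/8.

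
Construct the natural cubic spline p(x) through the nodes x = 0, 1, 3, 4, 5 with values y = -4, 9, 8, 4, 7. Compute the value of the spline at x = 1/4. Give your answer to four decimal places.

-0.2342

Write m_i for p''(x_i). With h_i = 1, 2, 1, 1 and divided differences Δ_i = 13, -1/2, -4, 3, the continuity of p' gives the tridiagonal system
  1·m_0 + 6·m_1 + 2·m_2 = 6(Δ_1 - Δ_0) = -81
  2·m_1 + 6·m_2 + 1·m_3 = 6(Δ_2 - Δ_1) = -21
  1·m_2 + 4·m_3 + 1·m_4 = 6(Δ_3 - Δ_2) = 42
Natural end conditions: m_0 = m_4 = 0.
Hence m_0 = 0, m_1 = -1611/122, m_2 = -54/61, m_3 = 654/61, m_4 = 0.
On [0, 1], p(x) = -4 + 3709/244·x + 0·x² - 537/244·x³.
With x = 1/4: p(1/4) = -3657/15616.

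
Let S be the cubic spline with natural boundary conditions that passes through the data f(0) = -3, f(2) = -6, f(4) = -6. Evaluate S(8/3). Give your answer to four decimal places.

With M_i denoting the second derivative at x_i, h_i = 2, 2, and Δ_i = (y_(i+1) − y_i)/h_i = -3/2, 0:
  2·M_0 + 8·M_1 + 2·M_2 = 6(Δ_1 - Δ_0) = 9
Natural end conditions: M_0 = M_2 = 0.
Forward elimination and back-substitution give M_0 = 0, M_1 = 9/8, M_2 = 0.
On [2, 4], S(t) = -6 - 3/4·(t - 2) + 9/16·(t - 2)² - 3/32·(t - 2)³.
With (t - 2) = 2/3: S(8/3) = -113/18.

-6.2778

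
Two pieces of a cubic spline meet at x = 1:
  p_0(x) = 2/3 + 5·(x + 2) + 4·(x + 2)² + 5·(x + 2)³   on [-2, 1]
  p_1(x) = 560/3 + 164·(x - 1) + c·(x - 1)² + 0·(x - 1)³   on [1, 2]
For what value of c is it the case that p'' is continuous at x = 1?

49

p_0''(x) = 8 + 30·(x + 2), so p_0''(1) = 98. On the right, p_1''(1) = 2c, so c = 49.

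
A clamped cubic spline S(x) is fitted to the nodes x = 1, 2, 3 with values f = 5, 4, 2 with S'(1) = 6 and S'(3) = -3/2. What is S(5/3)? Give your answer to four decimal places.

With m_i denoting the second derivative at x_i, h_i = 1, 1, and Δ_i = (y_(i+1) − y_i)/h_i = -1, -2:
  1·m_0 + 4·m_1 + 1·m_2 = 6(Δ_1 - Δ_0) = -6
Clamped end conditions give two more equations: 2h_0·m_0 + h_0·m_1 = 6(Δ_0 - S'(1)) = -42 and h_1·m_1 + 2h_1·m_2 = 6(S'(3) - Δ_1) = 3.
Forward elimination and back-substitution give m_0 = -93/4, m_1 = 9/2, m_2 = -3/4.
On [1, 2], S(x) = 5 + 6·(x - 1) - 93/8·(x - 1)² + 37/8·(x - 1)³.
With (x - 1) = 2/3: S(5/3) = 281/54.

5.2037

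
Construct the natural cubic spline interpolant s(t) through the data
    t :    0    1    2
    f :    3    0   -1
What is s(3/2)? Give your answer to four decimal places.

Put M_i = s'' at the i-th knot. Here h = (1, 1) and Δ = (-3, -1), so the interior equations h_(i-1)·M_(i-1) + 2(h_(i-1)+h_i)·M_i + h_i·M_(i+1) = 6(Δ_i − Δ_(i-1)) read
  1·M_0 + 4·M_1 + 1·M_2 = 6(Δ_1 - Δ_0) = 12
Natural end conditions: M_0 = M_2 = 0.
Forward elimination and back-substitution give M_0 = 0, M_1 = 3, M_2 = 0.
On [1, 2], s(t) = 0 - 2·(t - 1) + 3/2·(t - 1)² - 1/2·(t - 1)³.
With (t - 1) = 1/2: s(3/2) = -11/16.

-0.6875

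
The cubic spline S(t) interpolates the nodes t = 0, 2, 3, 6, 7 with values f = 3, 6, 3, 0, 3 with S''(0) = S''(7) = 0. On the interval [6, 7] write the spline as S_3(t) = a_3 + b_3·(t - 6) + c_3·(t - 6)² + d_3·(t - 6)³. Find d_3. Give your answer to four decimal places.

Let M_i = S''(x_i). Step sizes h_i = 2, 1, 3, 1; slopes of the chords Δ_i = (y_(i+1) - y_i)/h_i = 3/2, -3, -1, 3.
  2·M_0 + 6·M_1 + 1·M_2 = 6(Δ_1 - Δ_0) = -27
  1·M_1 + 8·M_2 + 3·M_3 = 6(Δ_2 - Δ_1) = 12
  3·M_2 + 8·M_3 + 1·M_4 = 6(Δ_3 - Δ_2) = 24
Natural end conditions: M_0 = M_4 = 0.
Hence M_0 = 0, M_1 = -1509/322, M_2 = 180/161, M_3 = 831/322, M_4 = 0.
On [6, 7], with S_3(t) = a_3 + b_3·(t - 6) + c_3·(t - 6)² + d_3·(t - 6)³: c_3 = M_3/2 = 831/644, d_3 = (M_4 - M_3)/(6h_3) = -277/644, b_3 = Δ_3 - h_3(2M_3 + M_4)/6 = 689/322.

-0.4301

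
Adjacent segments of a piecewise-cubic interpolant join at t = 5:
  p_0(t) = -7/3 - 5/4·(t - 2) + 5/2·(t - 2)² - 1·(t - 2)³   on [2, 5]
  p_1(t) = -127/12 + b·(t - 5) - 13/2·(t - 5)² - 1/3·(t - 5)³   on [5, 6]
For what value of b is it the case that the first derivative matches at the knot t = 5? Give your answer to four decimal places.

p_0'(t) = -5/4 + 5·(t - 2) - 3·(t - 2)², so p_0'(5) = -53/4. On the right, p_1'(5) = b, so b = -53/4.

-13.2500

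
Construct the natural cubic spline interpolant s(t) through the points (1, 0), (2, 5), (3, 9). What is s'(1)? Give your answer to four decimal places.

5.2500

Write M_i for s''(x_i). With h_i = 1, 1 and divided differences Δ_i = 5, 4, the continuity of s' gives the tridiagonal system
  1·M_0 + 4·M_1 + 1·M_2 = 6(Δ_1 - Δ_0) = -6
Natural end conditions: M_0 = M_2 = 0.
Hence M_0 = 0, M_1 = -3/2, M_2 = 0.
On [1, 2], s'(t) = b_0 + 2c_0·(t - 1) + 3d_0·(t - 1)² with b_0 = Δ_0 - h_0(2M_0 + M_1)/6 = 21/4, c_0 = M_0/2 = 0, d_0 = (M_1 - M_0)/(6h_0) = -1/4. So s'(1) = 21/4.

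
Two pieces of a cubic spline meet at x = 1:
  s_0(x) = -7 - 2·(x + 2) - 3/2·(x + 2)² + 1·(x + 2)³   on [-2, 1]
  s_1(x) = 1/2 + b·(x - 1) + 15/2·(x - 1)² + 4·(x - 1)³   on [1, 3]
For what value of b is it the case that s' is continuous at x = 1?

16

s_0'(x) = -2 - 3·(x + 2) + 3·(x + 2)², so s_0'(1) = 16. On the right, s_1'(1) = b, so b = 16.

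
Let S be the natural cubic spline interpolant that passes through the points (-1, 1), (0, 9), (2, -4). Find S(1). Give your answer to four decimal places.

6.1250

Put M_i = S'' at the i-th knot. Here h = (1, 2) and Δ = (8, -13/2), so the interior equations h_(i-1)·M_(i-1) + 2(h_(i-1)+h_i)·M_i + h_i·M_(i+1) = 6(Δ_i − Δ_(i-1)) read
  1·M_0 + 6·M_1 + 2·M_2 = 6(Δ_1 - Δ_0) = -87
Natural end conditions: M_0 = M_2 = 0.
Solving the tridiagonal system: M_0 = 0, M_1 = -29/2, M_2 = 0.
On [0, 2], S(x) = 9 + 19/6·x - 29/4·x² + 29/24·x³.
With x = 1: S(1) = 49/8.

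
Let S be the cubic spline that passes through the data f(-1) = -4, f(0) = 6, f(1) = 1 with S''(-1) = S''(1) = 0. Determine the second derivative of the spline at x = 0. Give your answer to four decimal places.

With M_i denoting the second derivative at x_i, h_i = 1, 1, and Δ_i = (y_(i+1) − y_i)/h_i = 10, -5:
  1·M_0 + 4·M_1 + 1·M_2 = 6(Δ_1 - Δ_0) = -90
Natural end conditions: M_0 = M_2 = 0.
Solving the tridiagonal system: M_0 = 0, M_1 = -45/2, M_2 = 0.

-22.5000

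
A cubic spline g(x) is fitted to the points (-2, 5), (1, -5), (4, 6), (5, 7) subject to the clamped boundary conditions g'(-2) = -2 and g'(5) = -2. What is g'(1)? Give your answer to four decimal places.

-0.0645

Write M_i for g''(x_i). With h_i = 3, 3, 1 and divided differences Δ_i = -10/3, 11/3, 1, the continuity of g' gives the tridiagonal system
  3·M_0 + 12·M_1 + 3·M_2 = 6(Δ_1 - Δ_0) = 42
  3·M_1 + 8·M_2 + 1·M_3 = 6(Δ_2 - Δ_1) = -16
Clamped end conditions give two more equations: 2h_0·M_0 + h_0·M_1 = 6(Δ_0 - g'(-2)) = -8 and h_2·M_2 + 2h_2·M_3 = 6(g'(5) - Δ_2) = -18.
Forward elimination and back-substitution give M_0 = -368/93, M_1 = 488/93, M_2 = -94/31, M_3 = -232/31.
On [1, 4], g'(x) = b_1 + 2c_1·(x - 1) + 3d_1·(x - 1)² with b_1 = Δ_1 - h_1(2M_1 + M_2)/6 = -2/31, c_1 = M_1/2 = 244/93, d_1 = (M_2 - M_1)/(6h_1) = -385/837. So g'(1) = -2/31.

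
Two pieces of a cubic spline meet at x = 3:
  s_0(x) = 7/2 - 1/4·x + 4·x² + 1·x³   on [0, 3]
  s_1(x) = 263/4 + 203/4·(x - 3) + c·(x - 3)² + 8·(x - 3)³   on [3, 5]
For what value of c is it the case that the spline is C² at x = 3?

s_0''(x) = 8 + 6·x, so s_0''(3) = 26. On the right, s_1''(3) = 2c, so c = 13.

13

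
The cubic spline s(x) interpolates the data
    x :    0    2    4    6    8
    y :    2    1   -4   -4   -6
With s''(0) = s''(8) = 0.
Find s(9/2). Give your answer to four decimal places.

Put M_i = s'' at the i-th knot. Here h = (2, 2, 2, 2) and Δ = (-1/2, -5/2, 0, -1), so the interior equations h_(i-1)·M_(i-1) + 2(h_(i-1)+h_i)·M_i + h_i·M_(i+1) = 6(Δ_i − Δ_(i-1)) read
  2·M_0 + 8·M_1 + 2·M_2 = 6(Δ_1 - Δ_0) = -12
  2·M_1 + 8·M_2 + 2·M_3 = 6(Δ_2 - Δ_1) = 15
  2·M_2 + 8·M_3 + 2·M_4 = 6(Δ_3 - Δ_2) = -6
Natural end conditions: M_0 = M_4 = 0.
Solving the tridiagonal system: M_0 = 0, M_1 = -123/56, M_2 = 39/14, M_3 = -81/56, M_4 = 0.
On [4, 6], s(x) = -4 - 11/8·(x - 4) + 39/28·(x - 4)² - 79/224·(x - 4)³.
With (x - 4) = 1/2: s(9/2) = -7855/1792.

-4.3834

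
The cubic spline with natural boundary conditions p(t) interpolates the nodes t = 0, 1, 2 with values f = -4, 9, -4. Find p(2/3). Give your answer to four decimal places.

With σ_i denoting the second derivative at x_i, h_i = 1, 1, and Δ_i = (y_(i+1) − y_i)/h_i = 13, -13:
  1·σ_0 + 4·σ_1 + 1·σ_2 = 6(Δ_1 - Δ_0) = -156
Natural end conditions: σ_0 = σ_2 = 0.
Solving: σ_0 = 0, σ_1 = -39, σ_2 = 0.
On [0, 1], p(t) = -4 + 39/2·t + 0·t² - 13/2·t³.
With t = 2/3: p(2/3) = 191/27.

7.0741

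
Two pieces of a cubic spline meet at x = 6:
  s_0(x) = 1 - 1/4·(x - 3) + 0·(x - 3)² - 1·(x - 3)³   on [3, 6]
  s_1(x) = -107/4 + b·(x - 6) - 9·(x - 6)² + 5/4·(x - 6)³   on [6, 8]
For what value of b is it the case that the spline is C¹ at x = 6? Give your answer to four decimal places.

s_0'(x) = -1/4 + 0·(x - 3) - 3·(x - 3)², so s_0'(6) = -109/4. On the right, s_1'(6) = b, so b = -109/4.

-27.2500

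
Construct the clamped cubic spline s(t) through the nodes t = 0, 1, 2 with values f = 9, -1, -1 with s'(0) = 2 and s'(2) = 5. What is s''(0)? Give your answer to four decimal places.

-49.5000

With M_i denoting the second derivative at x_i, h_i = 1, 1, and Δ_i = (y_(i+1) − y_i)/h_i = -10, 0:
  1·M_0 + 4·M_1 + 1·M_2 = 6(Δ_1 - Δ_0) = 60
Clamped end conditions give two more equations: 2h_0·M_0 + h_0·M_1 = 6(Δ_0 - s'(0)) = -72 and h_1·M_1 + 2h_1·M_2 = 6(s'(2) - Δ_1) = 30.
Solving: M_0 = -99/2, M_1 = 27, M_2 = 3/2.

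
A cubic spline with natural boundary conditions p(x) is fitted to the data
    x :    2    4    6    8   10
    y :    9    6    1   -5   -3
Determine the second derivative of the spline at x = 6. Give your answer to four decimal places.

Put M_i = p'' at the i-th knot. Here h = (2, 2, 2, 2) and Δ = (-3/2, -5/2, -3, 1), so the interior equations h_(i-1)·M_(i-1) + 2(h_(i-1)+h_i)·M_i + h_i·M_(i+1) = 6(Δ_i − Δ_(i-1)) read
  2·M_0 + 8·M_1 + 2·M_2 = 6(Δ_1 - Δ_0) = -6
  2·M_1 + 8·M_2 + 2·M_3 = 6(Δ_2 - Δ_1) = -3
  2·M_2 + 8·M_3 + 2·M_4 = 6(Δ_3 - Δ_2) = 24
Natural end conditions: M_0 = M_4 = 0.
Solving: M_0 = 0, M_1 = -27/56, M_2 = -15/14, M_3 = 183/56, M_4 = 0.

-1.0714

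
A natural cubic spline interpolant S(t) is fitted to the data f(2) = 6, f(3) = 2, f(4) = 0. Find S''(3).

3

With m_i denoting the second derivative at x_i, h_i = 1, 1, and Δ_i = (y_(i+1) − y_i)/h_i = -4, -2:
  1·m_0 + 4·m_1 + 1·m_2 = 6(Δ_1 - Δ_0) = 12
Natural end conditions: m_0 = m_2 = 0.
Solving the tridiagonal system: m_0 = 0, m_1 = 3, m_2 = 0.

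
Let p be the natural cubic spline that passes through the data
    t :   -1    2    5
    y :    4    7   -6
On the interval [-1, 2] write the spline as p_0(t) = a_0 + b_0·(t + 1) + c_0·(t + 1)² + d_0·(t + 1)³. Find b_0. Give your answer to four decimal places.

2.3333

Let M_i = p''(x_i). Step sizes h_i = 3, 3; slopes of the chords Δ_i = (y_(i+1) - y_i)/h_i = 1, -13/3.
  3·M_0 + 12·M_1 + 3·M_2 = 6(Δ_1 - Δ_0) = -32
Natural end conditions: M_0 = M_2 = 0.
Solving: M_0 = 0, M_1 = -8/3, M_2 = 0.
On [-1, 2], with p_0(t) = a_0 + b_0·(t + 1) + c_0·(t + 1)² + d_0·(t + 1)³: c_0 = M_0/2 = 0, d_0 = (M_1 - M_0)/(6h_0) = -4/27, b_0 = Δ_0 - h_0(2M_0 + M_1)/6 = 7/3.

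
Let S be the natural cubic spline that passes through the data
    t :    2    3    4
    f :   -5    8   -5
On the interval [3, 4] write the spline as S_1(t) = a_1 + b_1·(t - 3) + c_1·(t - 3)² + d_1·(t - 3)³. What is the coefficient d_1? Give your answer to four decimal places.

6.5000

With σ_i denoting the second derivative at x_i, h_i = 1, 1, and Δ_i = (y_(i+1) − y_i)/h_i = 13, -13:
  1·σ_0 + 4·σ_1 + 1·σ_2 = 6(Δ_1 - Δ_0) = -156
Natural end conditions: σ_0 = σ_2 = 0.
Forward elimination and back-substitution give σ_0 = 0, σ_1 = -39, σ_2 = 0.
On [3, 4], with S_1(t) = a_1 + b_1·(t - 3) + c_1·(t - 3)² + d_1·(t - 3)³: c_1 = σ_1/2 = -39/2, d_1 = (σ_2 - σ_1)/(6h_1) = 13/2, b_1 = Δ_1 - h_1(2σ_1 + σ_2)/6 = 0.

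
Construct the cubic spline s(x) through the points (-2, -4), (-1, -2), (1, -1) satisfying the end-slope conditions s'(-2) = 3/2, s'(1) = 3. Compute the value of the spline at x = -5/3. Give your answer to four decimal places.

Let m_i = s''(x_i). Step sizes h_i = 1, 2; slopes of the chords Δ_i = (y_(i+1) - y_i)/h_i = 2, 1/2.
  1·m_0 + 6·m_1 + 2·m_2 = 6(Δ_1 - Δ_0) = -9
Clamped end conditions give two more equations: 2h_0·m_0 + h_0·m_1 = 6(Δ_0 - s'(-2)) = 3 and h_1·m_1 + 2h_1·m_2 = 6(s'(1) - Δ_1) = 15.
Solving the tridiagonal system: m_0 = 7/2, m_1 = -4, m_2 = 23/4.
On [-2, -1], s(x) = -4 + 3/2·(x + 2) + 7/4·(x + 2)² - 5/4·(x + 2)³.
With (x + 2) = 1/3: s(-5/3) = -181/54.

-3.3519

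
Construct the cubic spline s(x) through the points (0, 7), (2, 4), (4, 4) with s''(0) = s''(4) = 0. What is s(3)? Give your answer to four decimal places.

Write M_i for s''(x_i). With h_i = 2, 2 and divided differences Δ_i = -3/2, 0, the continuity of s' gives the tridiagonal system
  2·M_0 + 8·M_1 + 2·M_2 = 6(Δ_1 - Δ_0) = 9
Natural end conditions: M_0 = M_2 = 0.
Forward elimination and back-substitution give M_0 = 0, M_1 = 9/8, M_2 = 0.
On [2, 4], s(x) = 4 - 3/4·(x - 2) + 9/16·(x - 2)² - 3/32·(x - 2)³.
With (x - 2) = 1: s(3) = 119/32.

3.7188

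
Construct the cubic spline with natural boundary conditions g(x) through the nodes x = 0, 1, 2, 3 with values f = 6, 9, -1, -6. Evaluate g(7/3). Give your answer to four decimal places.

Put M_i = g'' at the i-th knot. Here h = (1, 1, 1) and Δ = (3, -10, -5), so the interior equations h_(i-1)·M_(i-1) + 2(h_(i-1)+h_i)·M_i + h_i·M_(i+1) = 6(Δ_i − Δ_(i-1)) read
  1·M_0 + 4·M_1 + 1·M_2 = 6(Δ_1 - Δ_0) = -78
  1·M_1 + 4·M_2 + 1·M_3 = 6(Δ_2 - Δ_1) = 30
Natural end conditions: M_0 = M_3 = 0.
Solving the tridiagonal system: M_0 = 0, M_1 = -114/5, M_2 = 66/5, M_3 = 0.
On [2, 3], g(x) = -1 - 47/5·(x - 2) + 33/5·(x - 2)² - 11/5·(x - 2)³.
With (x - 2) = 1/3: g(7/3) = -94/27.

-3.4815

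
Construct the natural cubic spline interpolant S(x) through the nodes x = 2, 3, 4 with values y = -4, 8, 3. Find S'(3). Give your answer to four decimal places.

Put σ_i = S'' at the i-th knot. Here h = (1, 1) and Δ = (12, -5), so the interior equations h_(i-1)·σ_(i-1) + 2(h_(i-1)+h_i)·σ_i + h_i·σ_(i+1) = 6(Δ_i − Δ_(i-1)) read
  1·σ_0 + 4·σ_1 + 1·σ_2 = 6(Δ_1 - Δ_0) = -102
Natural end conditions: σ_0 = σ_2 = 0.
Hence σ_0 = 0, σ_1 = -51/2, σ_2 = 0.
On [3, 4], S'(x) = b_1 + 2c_1·(x - 3) + 3d_1·(x - 3)² with b_1 = Δ_1 - h_1(2σ_1 + σ_2)/6 = 7/2, c_1 = σ_1/2 = -51/4, d_1 = (σ_2 - σ_1)/(6h_1) = 17/4. So S'(3) = 7/2.

3.5000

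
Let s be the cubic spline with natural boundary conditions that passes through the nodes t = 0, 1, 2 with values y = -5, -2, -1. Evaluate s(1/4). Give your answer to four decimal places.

-4.1328

Let M_i = s''(x_i). Step sizes h_i = 1, 1; slopes of the chords Δ_i = (y_(i+1) - y_i)/h_i = 3, 1.
  1·M_0 + 4·M_1 + 1·M_2 = 6(Δ_1 - Δ_0) = -12
Natural end conditions: M_0 = M_2 = 0.
Hence M_0 = 0, M_1 = -3, M_2 = 0.
On [0, 1], s(t) = -5 + 7/2·t + 0·t² - 1/2·t³.
With t = 1/4: s(1/4) = -529/128.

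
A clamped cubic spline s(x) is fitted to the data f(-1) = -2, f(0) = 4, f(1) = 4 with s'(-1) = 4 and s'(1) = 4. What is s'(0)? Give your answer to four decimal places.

Write M_i for s''(x_i). With h_i = 1, 1 and divided differences Δ_i = 6, 0, the continuity of s' gives the tridiagonal system
  1·M_0 + 4·M_1 + 1·M_2 = 6(Δ_1 - Δ_0) = -36
Clamped end conditions give two more equations: 2h_0·M_0 + h_0·M_1 = 6(Δ_0 - s'(-1)) = 12 and h_1·M_1 + 2h_1·M_2 = 6(s'(1) - Δ_1) = 24.
Solving: M_0 = 15, M_1 = -18, M_2 = 21.
On [0, 1], s'(x) = b_1 + 2c_1·x + 3d_1·x² with b_1 = Δ_1 - h_1(2M_1 + M_2)/6 = 5/2, c_1 = M_1/2 = -9, d_1 = (M_2 - M_1)/(6h_1) = 13/2. So s'(0) = 5/2.

2.5000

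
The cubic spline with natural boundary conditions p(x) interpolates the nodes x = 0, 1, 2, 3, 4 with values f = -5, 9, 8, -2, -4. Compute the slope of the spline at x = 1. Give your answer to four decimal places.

Write m_i for p''(x_i). With h_i = 1, 1, 1, 1 and divided differences Δ_i = 14, -1, -10, -2, the continuity of p' gives the tridiagonal system
  1·m_0 + 4·m_1 + 1·m_2 = 6(Δ_1 - Δ_0) = -90
  1·m_1 + 4·m_2 + 1·m_3 = 6(Δ_2 - Δ_1) = -54
  1·m_2 + 4·m_3 + 1·m_4 = 6(Δ_3 - Δ_2) = 48
Natural end conditions: m_0 = m_4 = 0.
Forward elimination and back-substitution give m_0 = 0, m_1 = -543/28, m_2 = -87/7, m_3 = 423/28, m_4 = 0.
On [1, 2], p'(x) = b_1 + 2c_1·(x - 1) + 3d_1·(x - 1)² with b_1 = Δ_1 - h_1(2m_1 + m_2)/6 = 211/28, c_1 = m_1/2 = -543/56, d_1 = (m_2 - m_1)/(6h_1) = 65/56. So p'(1) = 211/28.

7.5357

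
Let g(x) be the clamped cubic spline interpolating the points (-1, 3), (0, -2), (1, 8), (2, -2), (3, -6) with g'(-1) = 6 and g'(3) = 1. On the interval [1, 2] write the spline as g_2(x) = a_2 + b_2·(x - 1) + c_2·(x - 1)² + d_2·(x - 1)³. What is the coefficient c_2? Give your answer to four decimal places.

Write m_i for g''(x_i). With h_i = 1, 1, 1, 1 and divided differences Δ_i = -5, 10, -10, -4, the continuity of g' gives the tridiagonal system
  1·m_0 + 4·m_1 + 1·m_2 = 6(Δ_1 - Δ_0) = 90
  1·m_1 + 4·m_2 + 1·m_3 = 6(Δ_2 - Δ_1) = -120
  1·m_2 + 4·m_3 + 1·m_4 = 6(Δ_3 - Δ_2) = 36
Clamped end conditions give two more equations: 2h_0·m_0 + h_0·m_1 = 6(Δ_0 - g'(-1)) = -66 and h_3·m_3 + 2h_3·m_4 = 6(g'(3) - Δ_3) = 30.
Solving the tridiagonal system: m_0 = -401/7, m_1 = 340/7, m_2 = -47, m_3 = 136/7, m_4 = 37/7.
On [1, 2], with g_2(x) = a_2 + b_2·(x - 1) + c_2·(x - 1)² + d_2·(x - 1)³: c_2 = m_2/2 = -47/2, d_2 = (m_3 - m_2)/(6h_2) = 155/14, b_2 = Δ_2 - h_2(2m_2 + m_3)/6 = 17/7.

-23.5000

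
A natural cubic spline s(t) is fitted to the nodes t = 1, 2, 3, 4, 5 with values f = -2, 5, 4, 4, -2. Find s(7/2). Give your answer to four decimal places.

Write σ_i for s''(x_i). With h_i = 1, 1, 1, 1 and divided differences Δ_i = 7, -1, 0, -6, the continuity of s' gives the tridiagonal system
  1·σ_0 + 4·σ_1 + 1·σ_2 = 6(Δ_1 - Δ_0) = -48
  1·σ_1 + 4·σ_2 + 1·σ_3 = 6(Δ_2 - Δ_1) = 6
  1·σ_2 + 4·σ_3 + 1·σ_4 = 6(Δ_3 - Δ_2) = -36
Natural end conditions: σ_0 = σ_4 = 0.
Solving the tridiagonal system: σ_0 = 0, σ_1 = -195/14, σ_2 = 54/7, σ_3 = -153/14, σ_4 = 0.
On [3, 4], s(t) = 4 - 3/4·(t - 3) + 27/7·(t - 3)² - 87/28·(t - 3)³.
With (t - 3) = 1/2: s(7/2) = 941/224.

4.2009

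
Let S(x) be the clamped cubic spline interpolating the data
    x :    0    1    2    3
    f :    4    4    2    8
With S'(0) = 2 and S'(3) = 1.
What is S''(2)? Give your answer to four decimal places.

Let m_i = S''(x_i). Step sizes h_i = 1, 1, 1; slopes of the chords Δ_i = (y_(i+1) - y_i)/h_i = 0, -2, 6.
  1·m_0 + 4·m_1 + 1·m_2 = 6(Δ_1 - Δ_0) = -12
  1·m_1 + 4·m_2 + 1·m_3 = 6(Δ_2 - Δ_1) = 48
Clamped end conditions give two more equations: 2h_0·m_0 + h_0·m_1 = 6(Δ_0 - S'(0)) = -12 and h_2·m_2 + 2h_2·m_3 = 6(S'(3) - Δ_2) = -30.
Forward elimination and back-substitution give m_0 = -34/15, m_1 = -112/15, m_2 = 302/15, m_3 = -376/15.

20.1333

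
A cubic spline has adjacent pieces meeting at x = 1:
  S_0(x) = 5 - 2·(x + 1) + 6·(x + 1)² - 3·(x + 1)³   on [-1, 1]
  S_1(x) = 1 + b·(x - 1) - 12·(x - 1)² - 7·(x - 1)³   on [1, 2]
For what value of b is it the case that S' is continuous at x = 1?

-14

S_0'(x) = -2 + 12·(x + 1) - 9·(x + 1)², so S_0'(1) = -14. On the right, S_1'(1) = b, so b = -14.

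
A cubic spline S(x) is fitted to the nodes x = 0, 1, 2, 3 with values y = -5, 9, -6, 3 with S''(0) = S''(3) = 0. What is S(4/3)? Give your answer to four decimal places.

4.9877

Write M_i for S''(x_i). With h_i = 1, 1, 1 and divided differences Δ_i = 14, -15, 9, the continuity of S' gives the tridiagonal system
  1·M_0 + 4·M_1 + 1·M_2 = 6(Δ_1 - Δ_0) = -174
  1·M_1 + 4·M_2 + 1·M_3 = 6(Δ_2 - Δ_1) = 144
Natural end conditions: M_0 = M_3 = 0.
Forward elimination and back-substitution give M_0 = 0, M_1 = -56, M_2 = 50, M_3 = 0.
On [1, 2], S(x) = 9 - 14/3·(x - 1) - 28·(x - 1)² + 53/3·(x - 1)³.
With (x - 1) = 1/3: S(4/3) = 404/81.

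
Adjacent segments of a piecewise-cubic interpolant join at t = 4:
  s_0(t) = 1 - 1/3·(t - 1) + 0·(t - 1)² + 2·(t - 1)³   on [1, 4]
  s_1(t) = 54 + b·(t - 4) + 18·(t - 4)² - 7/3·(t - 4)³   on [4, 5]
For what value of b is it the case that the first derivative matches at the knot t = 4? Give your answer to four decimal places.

s_0'(t) = -1/3 + 0·(t - 1) + 6·(t - 1)², so s_0'(4) = 161/3. On the right, s_1'(4) = b, so b = 161/3.

53.6667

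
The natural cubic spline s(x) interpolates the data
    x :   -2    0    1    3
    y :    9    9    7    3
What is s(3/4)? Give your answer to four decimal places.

7.5616

Write m_i for s''(x_i). With h_i = 2, 1, 2 and divided differences Δ_i = 0, -2, -2, the continuity of s' gives the tridiagonal system
  2·m_0 + 6·m_1 + 1·m_2 = 6(Δ_1 - Δ_0) = -12
  1·m_1 + 6·m_2 + 2·m_3 = 6(Δ_2 - Δ_1) = 0
Natural end conditions: m_0 = m_3 = 0.
Solving the tridiagonal system: m_0 = 0, m_1 = -72/35, m_2 = 12/35, m_3 = 0.
On [0, 1], s(x) = 9 - 48/35·x - 36/35·x² + 2/5·x³.
With x = 3/4: s(3/4) = 8469/1120.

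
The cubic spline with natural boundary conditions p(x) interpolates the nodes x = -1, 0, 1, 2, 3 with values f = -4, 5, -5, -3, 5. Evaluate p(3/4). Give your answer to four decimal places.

Put σ_i = p'' at the i-th knot. Here h = (1, 1, 1, 1) and Δ = (9, -10, 2, 8), so the interior equations h_(i-1)·σ_(i-1) + 2(h_(i-1)+h_i)·σ_i + h_i·σ_(i+1) = 6(Δ_i − Δ_(i-1)) read
  1·σ_0 + 4·σ_1 + 1·σ_2 = 6(Δ_1 - Δ_0) = -114
  1·σ_1 + 4·σ_2 + 1·σ_3 = 6(Δ_2 - Δ_1) = 72
  1·σ_2 + 4·σ_3 + 1·σ_4 = 6(Δ_3 - Δ_2) = 36
Natural end conditions: σ_0 = σ_4 = 0.
Solving: σ_0 = 0, σ_1 = -981/28, σ_2 = 183/7, σ_3 = 69/28, σ_4 = 0.
On [0, 1], p(x) = 5 - 75/28·x - 981/56·x² + 571/56·x³.
With x = 3/4: p(3/4) = -9179/3584.

-2.5611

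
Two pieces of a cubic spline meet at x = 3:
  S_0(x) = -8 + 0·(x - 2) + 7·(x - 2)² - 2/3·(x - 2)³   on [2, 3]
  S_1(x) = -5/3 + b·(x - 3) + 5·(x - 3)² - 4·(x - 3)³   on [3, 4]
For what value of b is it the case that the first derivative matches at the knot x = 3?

S_0'(x) = 0 + 14·(x - 2) - 2·(x - 2)², so S_0'(3) = 12. On the right, S_1'(3) = b, so b = 12.

12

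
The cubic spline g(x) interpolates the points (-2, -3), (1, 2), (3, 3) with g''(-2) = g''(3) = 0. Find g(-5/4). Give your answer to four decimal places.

With m_i denoting the second derivative at x_i, h_i = 3, 2, and Δ_i = (y_(i+1) − y_i)/h_i = 5/3, 1/2:
  3·m_0 + 10·m_1 + 2·m_2 = 6(Δ_1 - Δ_0) = -7
Natural end conditions: m_0 = m_2 = 0.
Solving the tridiagonal system: m_0 = 0, m_1 = -7/10, m_2 = 0.
On [-2, 1], g(x) = -3 + 121/60·(x + 2) + 0·(x + 2)² - 7/180·(x + 2)³.
With (x + 2) = 3/4: g(-5/4) = -385/256.

-1.5039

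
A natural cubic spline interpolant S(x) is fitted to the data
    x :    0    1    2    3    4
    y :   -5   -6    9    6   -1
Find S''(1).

Put M_i = S'' at the i-th knot. Here h = (1, 1, 1, 1) and Δ = (-1, 15, -3, -7), so the interior equations h_(i-1)·M_(i-1) + 2(h_(i-1)+h_i)·M_i + h_i·M_(i+1) = 6(Δ_i − Δ_(i-1)) read
  1·M_0 + 4·M_1 + 1·M_2 = 6(Δ_1 - Δ_0) = 96
  1·M_1 + 4·M_2 + 1·M_3 = 6(Δ_2 - Δ_1) = -108
  1·M_2 + 4·M_3 + 1·M_4 = 6(Δ_3 - Δ_2) = -24
Natural end conditions: M_0 = M_4 = 0.
Forward elimination and back-substitution give M_0 = 0, M_1 = 33, M_2 = -36, M_3 = 3, M_4 = 0.

33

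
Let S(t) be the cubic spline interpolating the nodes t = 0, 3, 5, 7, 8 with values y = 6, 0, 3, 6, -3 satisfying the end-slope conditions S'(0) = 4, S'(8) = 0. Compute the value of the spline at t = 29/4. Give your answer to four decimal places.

3.3149

Let M_i = S''(x_i). Step sizes h_i = 3, 2, 2, 1; slopes of the chords Δ_i = (y_(i+1) - y_i)/h_i = -2, 3/2, 3/2, -9.
  3·M_0 + 10·M_1 + 2·M_2 = 6(Δ_1 - Δ_0) = 21
  2·M_1 + 8·M_2 + 2·M_3 = 6(Δ_2 - Δ_1) = 0
  2·M_2 + 6·M_3 + 1·M_4 = 6(Δ_3 - Δ_2) = -63
Clamped end conditions give two more equations: 2h_0·M_0 + h_0·M_1 = 6(Δ_0 - S'(0)) = -36 and h_3·M_3 + 2h_3·M_4 = 6(S'(8) - Δ_3) = 54.
Solving: M_0 = -418/53, M_1 = 200/53, M_2 = 367/106, M_3 = -934/53, M_4 = 1898/53.
On [7, 8], S(t) = 6 - 482/53·(t - 7) - 467/53·(t - 7)² + 472/53·(t - 7)³.
With (t - 7) = 1/4: S(29/4) = 2811/848.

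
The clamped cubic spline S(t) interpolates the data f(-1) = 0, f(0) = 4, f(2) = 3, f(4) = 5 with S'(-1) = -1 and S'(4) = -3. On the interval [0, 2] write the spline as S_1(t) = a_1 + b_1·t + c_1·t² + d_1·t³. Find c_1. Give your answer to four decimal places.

-4.8696

With m_i denoting the second derivative at x_i, h_i = 1, 2, 2, and Δ_i = (y_(i+1) − y_i)/h_i = 4, -1/2, 1:
  1·m_0 + 6·m_1 + 2·m_2 = 6(Δ_1 - Δ_0) = -27
  2·m_1 + 8·m_2 + 2·m_3 = 6(Δ_2 - Δ_1) = 9
Clamped end conditions give two more equations: 2h_0·m_0 + h_0·m_1 = 6(Δ_0 - S'(-1)) = 30 and h_2·m_2 + 2h_2·m_3 = 6(S'(4) - Δ_2) = -24.
Solving: m_0 = 457/23, m_1 = -224/23, m_2 = 133/23, m_3 = -409/46.
On [0, 2], with S_1(t) = a_1 + b_1·t + c_1·t² + d_1·t³: c_1 = m_1/2 = -112/23, d_1 = (m_2 - m_1)/(6h_1) = 119/92, b_1 = Δ_1 - h_1(2m_1 + m_2)/6 = 187/46.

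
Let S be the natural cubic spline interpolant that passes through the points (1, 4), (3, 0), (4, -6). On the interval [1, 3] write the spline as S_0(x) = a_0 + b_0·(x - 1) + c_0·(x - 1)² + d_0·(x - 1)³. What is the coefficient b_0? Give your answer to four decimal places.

Put M_i = S'' at the i-th knot. Here h = (2, 1) and Δ = (-2, -6), so the interior equations h_(i-1)·M_(i-1) + 2(h_(i-1)+h_i)·M_i + h_i·M_(i+1) = 6(Δ_i − Δ_(i-1)) read
  2·M_0 + 6·M_1 + 1·M_2 = 6(Δ_1 - Δ_0) = -24
Natural end conditions: M_0 = M_2 = 0.
Solving: M_0 = 0, M_1 = -4, M_2 = 0.
On [1, 3], with S_0(x) = a_0 + b_0·(x - 1) + c_0·(x - 1)² + d_0·(x - 1)³: c_0 = M_0/2 = 0, d_0 = (M_1 - M_0)/(6h_0) = -1/3, b_0 = Δ_0 - h_0(2M_0 + M_1)/6 = -2/3.

-0.6667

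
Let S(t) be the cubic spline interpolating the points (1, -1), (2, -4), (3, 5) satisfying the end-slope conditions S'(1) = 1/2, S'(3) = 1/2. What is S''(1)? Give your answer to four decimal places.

-28.5000

With m_i denoting the second derivative at x_i, h_i = 1, 1, and Δ_i = (y_(i+1) − y_i)/h_i = -3, 9:
  1·m_0 + 4·m_1 + 1·m_2 = 6(Δ_1 - Δ_0) = 72
Clamped end conditions give two more equations: 2h_0·m_0 + h_0·m_1 = 6(Δ_0 - S'(1)) = -21 and h_1·m_1 + 2h_1·m_2 = 6(S'(3) - Δ_1) = -51.
Hence m_0 = -57/2, m_1 = 36, m_2 = -87/2.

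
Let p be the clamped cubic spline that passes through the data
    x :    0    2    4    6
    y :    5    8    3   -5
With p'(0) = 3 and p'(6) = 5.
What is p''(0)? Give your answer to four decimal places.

Let M_i = p''(x_i). Step sizes h_i = 2, 2, 2; slopes of the chords Δ_i = (y_(i+1) - y_i)/h_i = 3/2, -5/2, -4.
  2·M_0 + 8·M_1 + 2·M_2 = 6(Δ_1 - Δ_0) = -24
  2·M_1 + 8·M_2 + 2·M_3 = 6(Δ_2 - Δ_1) = -9
Clamped end conditions give two more equations: 2h_0·M_0 + h_0·M_1 = 6(Δ_0 - p'(0)) = -9 and h_2·M_2 + 2h_2·M_3 = 6(p'(6) - Δ_2) = 54.
Solving the tridiagonal system: M_0 = -23/15, M_1 = -43/30, M_2 = -71/15, M_3 = 238/15.

-1.5333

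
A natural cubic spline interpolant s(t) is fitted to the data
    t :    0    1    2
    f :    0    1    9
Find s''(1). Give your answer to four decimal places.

Let σ_i = s''(x_i). Step sizes h_i = 1, 1; slopes of the chords Δ_i = (y_(i+1) - y_i)/h_i = 1, 8.
  1·σ_0 + 4·σ_1 + 1·σ_2 = 6(Δ_1 - Δ_0) = 42
Natural end conditions: σ_0 = σ_2 = 0.
Solving the tridiagonal system: σ_0 = 0, σ_1 = 21/2, σ_2 = 0.

10.5000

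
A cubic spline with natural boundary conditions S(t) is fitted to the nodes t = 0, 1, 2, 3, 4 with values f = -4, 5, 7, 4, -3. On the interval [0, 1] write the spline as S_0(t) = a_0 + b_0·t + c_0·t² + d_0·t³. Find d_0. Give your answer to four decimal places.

-1.5893

Write M_i for S''(x_i). With h_i = 1, 1, 1, 1 and divided differences Δ_i = 9, 2, -3, -7, the continuity of S' gives the tridiagonal system
  1·M_0 + 4·M_1 + 1·M_2 = 6(Δ_1 - Δ_0) = -42
  1·M_1 + 4·M_2 + 1·M_3 = 6(Δ_2 - Δ_1) = -30
  1·M_2 + 4·M_3 + 1·M_4 = 6(Δ_3 - Δ_2) = -24
Natural end conditions: M_0 = M_4 = 0.
Forward elimination and back-substitution give M_0 = 0, M_1 = -267/28, M_2 = -27/7, M_3 = -141/28, M_4 = 0.
On [0, 1], with S_0(t) = a_0 + b_0·t + c_0·t² + d_0·t³: c_0 = M_0/2 = 0, d_0 = (M_1 - M_0)/(6h_0) = -89/56, b_0 = Δ_0 - h_0(2M_0 + M_1)/6 = 593/56.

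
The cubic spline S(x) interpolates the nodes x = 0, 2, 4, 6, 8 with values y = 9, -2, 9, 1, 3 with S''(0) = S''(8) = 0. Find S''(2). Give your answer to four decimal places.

11.1429

Write M_i for S''(x_i). With h_i = 2, 2, 2, 2 and divided differences Δ_i = -11/2, 11/2, -4, 1, the continuity of S' gives the tridiagonal system
  2·M_0 + 8·M_1 + 2·M_2 = 6(Δ_1 - Δ_0) = 66
  2·M_1 + 8·M_2 + 2·M_3 = 6(Δ_2 - Δ_1) = -57
  2·M_2 + 8·M_3 + 2·M_4 = 6(Δ_3 - Δ_2) = 30
Natural end conditions: M_0 = M_4 = 0.
Solving: M_0 = 0, M_1 = 78/7, M_2 = -81/7, M_3 = 93/14, M_4 = 0.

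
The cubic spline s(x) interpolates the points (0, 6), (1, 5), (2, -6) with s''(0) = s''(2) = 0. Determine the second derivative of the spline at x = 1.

-15

Write M_i for s''(x_i). With h_i = 1, 1 and divided differences Δ_i = -1, -11, the continuity of s' gives the tridiagonal system
  1·M_0 + 4·M_1 + 1·M_2 = 6(Δ_1 - Δ_0) = -60
Natural end conditions: M_0 = M_2 = 0.
Solving the tridiagonal system: M_0 = 0, M_1 = -15, M_2 = 0.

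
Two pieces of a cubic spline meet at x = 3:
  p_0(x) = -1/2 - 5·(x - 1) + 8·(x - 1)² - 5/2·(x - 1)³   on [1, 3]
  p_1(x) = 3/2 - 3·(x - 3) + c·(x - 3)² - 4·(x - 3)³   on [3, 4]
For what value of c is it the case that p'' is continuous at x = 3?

-7

p_0''(x) = 16 - 15·(x - 1), so p_0''(3) = -14. On the right, p_1''(3) = 2c, so c = -7.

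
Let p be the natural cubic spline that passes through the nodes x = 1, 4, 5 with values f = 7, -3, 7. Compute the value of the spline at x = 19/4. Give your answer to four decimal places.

With M_i denoting the second derivative at x_i, h_i = 3, 1, and Δ_i = (y_(i+1) − y_i)/h_i = -10/3, 10:
  3·M_0 + 8·M_1 + 1·M_2 = 6(Δ_1 - Δ_0) = 80
Natural end conditions: M_0 = M_2 = 0.
Solving the tridiagonal system: M_0 = 0, M_1 = 10, M_2 = 0.
On [4, 5], p(x) = -3 + 20/3·(x - 4) + 5·(x - 4)² - 5/3·(x - 4)³.
With (x - 4) = 3/4: p(19/4) = 263/64.

4.1094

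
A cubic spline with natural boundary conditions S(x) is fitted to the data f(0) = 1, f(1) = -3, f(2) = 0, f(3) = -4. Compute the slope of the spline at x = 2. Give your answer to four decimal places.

Put M_i = S'' at the i-th knot. Here h = (1, 1, 1) and Δ = (-4, 3, -4), so the interior equations h_(i-1)·M_(i-1) + 2(h_(i-1)+h_i)·M_i + h_i·M_(i+1) = 6(Δ_i − Δ_(i-1)) read
  1·M_0 + 4·M_1 + 1·M_2 = 6(Δ_1 - Δ_0) = 42
  1·M_1 + 4·M_2 + 1·M_3 = 6(Δ_2 - Δ_1) = -42
Natural end conditions: M_0 = M_3 = 0.
Solving: M_0 = 0, M_1 = 14, M_2 = -14, M_3 = 0.
On [2, 3], S'(x) = b_2 + 2c_2·(x - 2) + 3d_2·(x - 2)² with b_2 = Δ_2 - h_2(2M_2 + M_3)/6 = 2/3, c_2 = M_2/2 = -7, d_2 = (M_3 - M_2)/(6h_2) = 7/3. So S'(2) = 2/3.

0.6667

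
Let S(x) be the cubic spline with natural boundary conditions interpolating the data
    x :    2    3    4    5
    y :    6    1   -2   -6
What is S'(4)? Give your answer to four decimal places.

-3.2000

Let M_i = S''(x_i). Step sizes h_i = 1, 1, 1; slopes of the chords Δ_i = (y_(i+1) - y_i)/h_i = -5, -3, -4.
  1·M_0 + 4·M_1 + 1·M_2 = 6(Δ_1 - Δ_0) = 12
  1·M_1 + 4·M_2 + 1·M_3 = 6(Δ_2 - Δ_1) = -6
Natural end conditions: M_0 = M_3 = 0.
Hence M_0 = 0, M_1 = 18/5, M_2 = -12/5, M_3 = 0.
On [4, 5], S'(x) = b_2 + 2c_2·(x - 4) + 3d_2·(x - 4)² with b_2 = Δ_2 - h_2(2M_2 + M_3)/6 = -16/5, c_2 = M_2/2 = -6/5, d_2 = (M_3 - M_2)/(6h_2) = 2/5. So S'(4) = -16/5.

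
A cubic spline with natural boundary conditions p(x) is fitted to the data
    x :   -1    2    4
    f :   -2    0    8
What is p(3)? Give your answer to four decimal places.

Write σ_i for p''(x_i). With h_i = 3, 2 and divided differences Δ_i = 2/3, 4, the continuity of p' gives the tridiagonal system
  3·σ_0 + 10·σ_1 + 2·σ_2 = 6(Δ_1 - Δ_0) = 20
Natural end conditions: σ_0 = σ_2 = 0.
Solving the tridiagonal system: σ_0 = 0, σ_1 = 2, σ_2 = 0.
On [2, 4], p(x) = 0 + 8/3·(x - 2) + 1·(x - 2)² - 1/6·(x - 2)³.
With (x - 2) = 1: p(3) = 7/2.

3.5000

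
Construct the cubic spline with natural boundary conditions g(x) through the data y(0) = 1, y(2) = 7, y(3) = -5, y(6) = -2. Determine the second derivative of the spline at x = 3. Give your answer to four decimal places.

Let M_i = g''(x_i). Step sizes h_i = 2, 1, 3; slopes of the chords Δ_i = (y_(i+1) - y_i)/h_i = 3, -12, 1.
  2·M_0 + 6·M_1 + 1·M_2 = 6(Δ_1 - Δ_0) = -90
  1·M_1 + 8·M_2 + 3·M_3 = 6(Δ_2 - Δ_1) = 78
Natural end conditions: M_0 = M_3 = 0.
Solving the tridiagonal system: M_0 = 0, M_1 = -798/47, M_2 = 558/47, M_3 = 0.

11.8723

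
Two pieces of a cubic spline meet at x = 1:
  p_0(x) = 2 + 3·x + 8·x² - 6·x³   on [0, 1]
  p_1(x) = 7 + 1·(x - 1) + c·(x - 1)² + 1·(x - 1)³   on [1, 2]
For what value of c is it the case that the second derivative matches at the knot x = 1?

-10

p_0''(x) = 16 - 36·x, so p_0''(1) = -20. On the right, p_1''(1) = 2c, so c = -10.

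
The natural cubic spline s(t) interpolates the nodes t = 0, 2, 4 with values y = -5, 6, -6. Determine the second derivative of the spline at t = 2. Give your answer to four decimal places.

-8.6250

Let M_i = s''(x_i). Step sizes h_i = 2, 2; slopes of the chords Δ_i = (y_(i+1) - y_i)/h_i = 11/2, -6.
  2·M_0 + 8·M_1 + 2·M_2 = 6(Δ_1 - Δ_0) = -69
Natural end conditions: M_0 = M_2 = 0.
Forward elimination and back-substitution give M_0 = 0, M_1 = -69/8, M_2 = 0.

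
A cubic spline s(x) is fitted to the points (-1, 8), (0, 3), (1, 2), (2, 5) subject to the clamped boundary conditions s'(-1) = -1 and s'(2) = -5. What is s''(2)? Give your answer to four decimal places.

-29.8667

Write M_i for s''(x_i). With h_i = 1, 1, 1 and divided differences Δ_i = -5, -1, 3, the continuity of s' gives the tridiagonal system
  1·M_0 + 4·M_1 + 1·M_2 = 6(Δ_1 - Δ_0) = 24
  1·M_1 + 4·M_2 + 1·M_3 = 6(Δ_2 - Δ_1) = 24
Clamped end conditions give two more equations: 2h_0·M_0 + h_0·M_1 = 6(Δ_0 - s'(-1)) = -24 and h_2·M_2 + 2h_2·M_3 = 6(s'(2) - Δ_2) = -48.
Forward elimination and back-substitution give M_0 = -232/15, M_1 = 104/15, M_2 = 176/15, M_3 = -448/15.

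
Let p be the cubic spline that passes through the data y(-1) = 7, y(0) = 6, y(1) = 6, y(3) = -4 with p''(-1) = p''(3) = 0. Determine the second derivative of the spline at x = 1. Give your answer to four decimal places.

Write σ_i for p''(x_i). With h_i = 1, 1, 2 and divided differences Δ_i = -1, 0, -5, the continuity of p' gives the tridiagonal system
  1·σ_0 + 4·σ_1 + 1·σ_2 = 6(Δ_1 - Δ_0) = 6
  1·σ_1 + 6·σ_2 + 2·σ_3 = 6(Δ_2 - Δ_1) = -30
Natural end conditions: σ_0 = σ_3 = 0.
Solving: σ_0 = 0, σ_1 = 66/23, σ_2 = -126/23, σ_3 = 0.

-5.4783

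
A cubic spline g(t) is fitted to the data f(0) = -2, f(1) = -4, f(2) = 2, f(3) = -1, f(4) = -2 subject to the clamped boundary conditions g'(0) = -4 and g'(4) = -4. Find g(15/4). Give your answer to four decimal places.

-1.3984

Put M_i = g'' at the i-th knot. Here h = (1, 1, 1, 1) and Δ = (-2, 6, -3, -1), so the interior equations h_(i-1)·M_(i-1) + 2(h_(i-1)+h_i)·M_i + h_i·M_(i+1) = 6(Δ_i − Δ_(i-1)) read
  1·M_0 + 4·M_1 + 1·M_2 = 6(Δ_1 - Δ_0) = 48
  1·M_1 + 4·M_2 + 1·M_3 = 6(Δ_2 - Δ_1) = -54
  1·M_2 + 4·M_3 + 1·M_4 = 6(Δ_3 - Δ_2) = 12
Clamped end conditions give two more equations: 2h_0·M_0 + h_0·M_1 = 6(Δ_0 - g'(0)) = 12 and h_3·M_3 + 2h_3·M_4 = 6(g'(4) - Δ_3) = -18.
Hence M_0 = -3, M_1 = 18, M_2 = -21, M_3 = 12, M_4 = -15.
On [3, 4], g(t) = -1 - 5/2·(t - 3) + 6·(t - 3)² - 9/2·(t - 3)³.
With (t - 3) = 3/4: g(15/4) = -179/128.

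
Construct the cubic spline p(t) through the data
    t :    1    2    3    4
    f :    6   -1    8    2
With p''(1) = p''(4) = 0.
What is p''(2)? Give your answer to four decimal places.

31.6000

With m_i denoting the second derivative at x_i, h_i = 1, 1, 1, and Δ_i = (y_(i+1) − y_i)/h_i = -7, 9, -6:
  1·m_0 + 4·m_1 + 1·m_2 = 6(Δ_1 - Δ_0) = 96
  1·m_1 + 4·m_2 + 1·m_3 = 6(Δ_2 - Δ_1) = -90
Natural end conditions: m_0 = m_3 = 0.
Solving the tridiagonal system: m_0 = 0, m_1 = 158/5, m_2 = -152/5, m_3 = 0.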